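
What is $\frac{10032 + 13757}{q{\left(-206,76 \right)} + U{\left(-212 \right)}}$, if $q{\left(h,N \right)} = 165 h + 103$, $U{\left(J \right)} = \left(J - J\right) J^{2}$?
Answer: $- \frac{23789}{33887} \approx -0.70201$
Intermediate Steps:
$U{\left(J \right)} = 0$ ($U{\left(J \right)} = 0 J^{2} = 0$)
$q{\left(h,N \right)} = 103 + 165 h$
$\frac{10032 + 13757}{q{\left(-206,76 \right)} + U{\left(-212 \right)}} = \frac{10032 + 13757}{\left(103 + 165 \left(-206\right)\right) + 0} = \frac{23789}{\left(103 - 33990\right) + 0} = \frac{23789}{-33887 + 0} = \frac{23789}{-33887} = 23789 \left(- \frac{1}{33887}\right) = - \frac{23789}{33887}$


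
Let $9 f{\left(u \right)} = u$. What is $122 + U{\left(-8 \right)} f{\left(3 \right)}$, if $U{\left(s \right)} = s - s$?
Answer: $122$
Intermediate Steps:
$U{\left(s \right)} = 0$
$f{\left(u \right)} = \frac{u}{9}$
$122 + U{\left(-8 \right)} f{\left(3 \right)} = 122 + 0 \cdot \frac{1}{9} \cdot 3 = 122 + 0 \cdot \frac{1}{3} = 122 + 0 = 122$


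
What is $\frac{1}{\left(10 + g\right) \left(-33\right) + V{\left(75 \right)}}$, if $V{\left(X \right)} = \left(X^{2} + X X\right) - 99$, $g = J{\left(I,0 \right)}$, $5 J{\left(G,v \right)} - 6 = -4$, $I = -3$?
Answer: $\frac{5}{54039} \approx 9.2526 \cdot 10^{-5}$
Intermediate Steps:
$J{\left(G,v \right)} = \frac{2}{5}$ ($J{\left(G,v \right)} = \frac{6}{5} + \frac{1}{5} \left(-4\right) = \frac{6}{5} - \frac{4}{5} = \frac{2}{5}$)
$g = \frac{2}{5} \approx 0.4$
$V{\left(X \right)} = -99 + 2 X^{2}$ ($V{\left(X \right)} = \left(X^{2} + X^{2}\right) - 99 = 2 X^{2} - 99 = -99 + 2 X^{2}$)
$\frac{1}{\left(10 + g\right) \left(-33\right) + V{\left(75 \right)}} = \frac{1}{\left(10 + \frac{2}{5}\right) \left(-33\right) - \left(99 - 2 \cdot 75^{2}\right)} = \frac{1}{\frac{52}{5} \left(-33\right) + \left(-99 + 2 \cdot 5625\right)} = \frac{1}{- \frac{1716}{5} + \left(-99 + 11250\right)} = \frac{1}{- \frac{1716}{5} + 11151} = \frac{1}{\frac{54039}{5}} = \frac{5}{54039}$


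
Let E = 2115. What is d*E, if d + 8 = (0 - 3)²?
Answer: 2115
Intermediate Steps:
d = 1 (d = -8 + (0 - 3)² = -8 + (-3)² = -8 + 9 = 1)
d*E = 1*2115 = 2115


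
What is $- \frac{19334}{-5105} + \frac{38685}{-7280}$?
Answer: $- \frac{11347081}{7432880} \approx -1.5266$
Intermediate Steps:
$- \frac{19334}{-5105} + \frac{38685}{-7280} = \left(-19334\right) \left(- \frac{1}{5105}\right) + 38685 \left(- \frac{1}{7280}\right) = \frac{19334}{5105} - \frac{7737}{1456} = - \frac{11347081}{7432880}$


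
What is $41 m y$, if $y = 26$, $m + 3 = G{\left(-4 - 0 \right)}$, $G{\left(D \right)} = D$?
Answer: $-7462$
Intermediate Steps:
$m = -7$ ($m = -3 - 4 = -7$)
$41 m y = 41 \left(-7\right) 26 = \left(-287\right) 26 = -7462$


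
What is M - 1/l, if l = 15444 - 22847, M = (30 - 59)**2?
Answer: 6225924/7403 ≈ 841.00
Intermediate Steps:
M = 841 (M = (-29)**2 = 841)
l = -7403
M - 1/l = 841 - 1/(-7403) = 841 - 1*(-1/7403) = 841 + 1/7403 = 6225924/7403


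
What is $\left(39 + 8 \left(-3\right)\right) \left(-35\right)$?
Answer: $-525$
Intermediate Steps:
$\left(39 + 8 \left(-3\right)\right) \left(-35\right) = \left(39 - 24\right) \left(-35\right) = 15 \left(-35\right) = -525$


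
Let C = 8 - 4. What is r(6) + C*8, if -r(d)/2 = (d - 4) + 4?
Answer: 20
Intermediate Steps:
r(d) = -2*d (r(d) = -2*((d - 4) + 4) = -2*((-4 + d) + 4) = -2*d)
C = 4
r(6) + C*8 = -2*6 + 4*8 = -12 + 32 = 20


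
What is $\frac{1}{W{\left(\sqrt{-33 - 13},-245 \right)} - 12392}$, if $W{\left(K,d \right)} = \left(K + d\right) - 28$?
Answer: $- \frac{12665}{160402271} - \frac{i \sqrt{46}}{160402271} \approx -7.8958 \cdot 10^{-5} - 4.2283 \cdot 10^{-8} i$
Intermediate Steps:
$W{\left(K,d \right)} = -28 + K + d$
$\frac{1}{W{\left(\sqrt{-33 - 13},-245 \right)} - 12392} = \frac{1}{\left(-28 + \sqrt{-33 - 13} - 245\right) - 12392} = \frac{1}{\left(-28 + \sqrt{-46} - 245\right) - 12392} = \frac{1}{\left(-28 + i \sqrt{46} - 245\right) - 12392} = \frac{1}{\left(-273 + i \sqrt{46}\right) - 12392} = \frac{1}{-12665 + i \sqrt{46}}$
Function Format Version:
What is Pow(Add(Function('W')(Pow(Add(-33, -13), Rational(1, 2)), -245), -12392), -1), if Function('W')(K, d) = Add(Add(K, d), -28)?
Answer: Add(Rational(-12665, 160402271), Mul(Rational(-1, 160402271), I, Pow(46, Rational(1, 2)))) ≈ Add(-7.8958e-5, Mul(-4.2283e-8, I))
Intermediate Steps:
Function('W')(K, d) = Add(-28, K, d)
Pow(Add(Function('W')(Pow(Add(-33, -13), Rational(1, 2)), -245), -12392), -1) = Pow(Add(Add(-28, Pow(Add(-33, -13), Rational(1, 2)), -245), -12392), -1) = Pow(Add(Add(-28, Pow(-46, Rational(1, 2)), -245), -12392), -1) = Pow(Add(Add(-28, Mul(I, Pow(46, Rational(1, 2))), -245), -12392), -1) = Pow(Add(Add(-273, Mul(I, Pow(46, Rational(1, 2)))), -12392), -1) = Pow(Add(-12665, Mul(I, Pow(46, Rational(1, 2)))), -1)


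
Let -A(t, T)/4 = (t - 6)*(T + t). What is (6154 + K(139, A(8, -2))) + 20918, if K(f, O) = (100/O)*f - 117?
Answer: 319985/12 ≈ 26665.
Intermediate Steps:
A(t, T) = -4*(-6 + t)*(T + t) (A(t, T) = -4*(t - 6)*(T + t) = -4*(-6 + t)*(T + t))
K(f, O) = -117 + 100*f/O (K(f, O) = 100*f/O - 117 = -117 + 100*f/O)
(6154 + K(139, A(8, -2))) + 20918 = (6154 + (-117 + 100*139/(-4*8² + 24*(-2) + 24*8 - 4*(-2)*8))) + 20918 = (6154 + (-117 + 100*139/(-4*64 - 48 + 192 + 64))) + 20918 = (6154 + (-117 + 100*139/(-256 - 48 + 192 + 64))) + 20918 = (6154 + (-117 + 100*139/(-48))) + 20918 = (6154 + (-117 + 100*139*(-1/48))) + 20918 = (6154 + (-117 - 3475/12)) + 20918 = (6154 - 4879/12) + 20918 = 68969/12 + 20918 = 319985/12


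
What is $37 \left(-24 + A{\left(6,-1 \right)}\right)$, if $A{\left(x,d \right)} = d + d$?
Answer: $-962$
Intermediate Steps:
$A{\left(x,d \right)} = 2 d$
$37 \left(-24 + A{\left(6,-1 \right)}\right) = 37 \left(-24 + 2 \left(-1\right)\right) = 37 \left(-24 - 2\right) = 37 \left(-26\right) = -962$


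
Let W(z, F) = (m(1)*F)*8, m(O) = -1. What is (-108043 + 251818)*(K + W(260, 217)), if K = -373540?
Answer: -53955306900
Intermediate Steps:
W(z, F) = -8*F (W(z, F) = -F*8 = -8*F)
(-108043 + 251818)*(K + W(260, 217)) = (-108043 + 251818)*(-373540 - 8*217) = 143775*(-373540 - 1736) = 143775*(-375276) = -53955306900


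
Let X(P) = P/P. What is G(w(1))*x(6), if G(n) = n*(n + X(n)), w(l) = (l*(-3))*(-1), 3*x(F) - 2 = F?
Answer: 32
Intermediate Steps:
x(F) = ⅔ + F/3
X(P) = 1
w(l) = 3*l (w(l) = -3*l*(-1) = 3*l)
G(n) = n*(1 + n) (G(n) = n*(n + 1) = n*(1 + n))
G(w(1))*x(6) = ((3*1)*(1 + 3*1))*(⅔ + (⅓)*6) = (3*(1 + 3))*(⅔ + 2) = (3*4)*(8/3) = 12*(8/3) = 32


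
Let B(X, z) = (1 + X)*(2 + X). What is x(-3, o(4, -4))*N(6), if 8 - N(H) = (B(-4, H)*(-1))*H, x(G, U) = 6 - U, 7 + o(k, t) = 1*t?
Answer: 748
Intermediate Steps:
o(k, t) = -7 + t (o(k, t) = -7 + 1*t = -7 + t)
N(H) = 8 + 6*H (N(H) = 8 - (2 + (-4)**2 + 3*(-4))*(-1)*H = 8 - (2 + 16 - 12)*(-1)*H = 8 - 6*(-1)*H = 8 - (-6)*H = 8 + 6*H)
x(-3, o(4, -4))*N(6) = (6 - (-7 - 4))*(8 + 6*6) = (6 - 1*(-11))*(8 + 36) = (6 + 11)*44 = 17*44 = 748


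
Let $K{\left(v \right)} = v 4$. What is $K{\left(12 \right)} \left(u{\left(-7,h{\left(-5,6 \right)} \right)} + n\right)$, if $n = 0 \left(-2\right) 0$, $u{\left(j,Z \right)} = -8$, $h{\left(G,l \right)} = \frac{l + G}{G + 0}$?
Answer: $-384$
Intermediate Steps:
$h{\left(G,l \right)} = \frac{G + l}{G}$
$n = 0$ ($n = 0 \cdot 0 = 0$)
$K{\left(v \right)} = 4 v$
$K{\left(12 \right)} \left(u{\left(-7,h{\left(-5,6 \right)} \right)} + n\right) = 4 \cdot 12 \left(-8 + 0\right) = 48 \left(-8\right) = -384$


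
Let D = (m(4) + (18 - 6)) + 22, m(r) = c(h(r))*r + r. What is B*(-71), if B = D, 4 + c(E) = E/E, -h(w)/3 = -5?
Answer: -1846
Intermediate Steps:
h(w) = 15 (h(w) = -3*(-5) = 15)
c(E) = -3 (c(E) = -4 + E/E = -4 + 1 = -3)
m(r) = -2*r (m(r) = -3*r + r = -2*r)
D = 26 (D = (-2*4 + (18 - 6)) + 22 = (-8 + 12) + 22 = 4 + 22 = 26)
B = 26
B*(-71) = 26*(-71) = -1846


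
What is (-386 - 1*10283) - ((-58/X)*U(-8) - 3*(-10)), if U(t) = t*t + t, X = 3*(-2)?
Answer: -33721/3 ≈ -11240.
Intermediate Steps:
X = -6
U(t) = t + t² (U(t) = t² + t = t + t²)
(-386 - 1*10283) - ((-58/X)*U(-8) - 3*(-10)) = (-386 - 1*10283) - ((-58/(-6))*(-8*(1 - 8)) - 3*(-10)) = (-386 - 10283) - ((-58*(-⅙))*(-8*(-7)) + 30) = -10669 - ((29/3)*56 + 30) = -10669 - (1624/3 + 30) = -10669 - 1*1714/3 = -10669 - 1714/3 = -33721/3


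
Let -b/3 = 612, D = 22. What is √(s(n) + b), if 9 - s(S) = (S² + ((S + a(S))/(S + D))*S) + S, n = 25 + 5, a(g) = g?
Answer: I*√471783/13 ≈ 52.836*I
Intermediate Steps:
n = 30
b = -1836 (b = -3*612 = -1836)
s(S) = 9 - S - S² - 2*S²/(22 + S) (s(S) = 9 - ((S² + ((S + S)/(S + 22))*S) + S) = 9 - ((S² + ((2*S)/(22 + S))*S) + S) = 9 - ((S² + (2*S/(22 + S))*S) + S) = 9 - ((S² + 2*S²/(22 + S)) + S) = 9 - (S + S² + 2*S²/(22 + S)) = 9 + (-S - S² - 2*S²/(22 + S)) = 9 - S - S² - 2*S²/(22 + S))
√(s(n) + b) = √((198 - 1*30³ - 25*30² - 13*30)/(22 + 30) - 1836) = √((198 - 1*27000 - 25*900 - 390)/52 - 1836) = √((198 - 27000 - 22500 - 390)/52 - 1836) = √((1/52)*(-49692) - 1836) = √(-12423/13 - 1836) = √(-36291/13) = I*√471783/13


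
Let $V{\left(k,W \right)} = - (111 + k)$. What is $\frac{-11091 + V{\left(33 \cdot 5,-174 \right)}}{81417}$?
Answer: $- \frac{3789}{27139} \approx -0.13961$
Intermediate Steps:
$V{\left(k,W \right)} = -111 - k$
$\frac{-11091 + V{\left(33 \cdot 5,-174 \right)}}{81417} = \frac{-11091 - \left(111 + 33 \cdot 5\right)}{81417} = \left(-11091 - 276\right) \frac{1}{81417} = \left(-11367\right) \frac{1}{81417} = - \frac{3789}{27139}$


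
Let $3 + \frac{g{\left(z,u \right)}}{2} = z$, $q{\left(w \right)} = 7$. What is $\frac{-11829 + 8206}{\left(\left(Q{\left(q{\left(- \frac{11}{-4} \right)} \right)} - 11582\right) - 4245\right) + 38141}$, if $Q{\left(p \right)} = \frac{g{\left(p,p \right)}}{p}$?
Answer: $- \frac{25361}{156206} \approx -0.16236$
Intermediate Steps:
$g{\left(z,u \right)} = -6 + 2 z$
$Q{\left(p \right)} = \frac{-6 + 2 p}{p}$
$\frac{-11829 + 8206}{\left(\left(Q{\left(q{\left(- \frac{11}{-4} \right)} \right)} - 11582\right) - 4245\right) + 38141} = \frac{-11829 + 8206}{\left(\left(\left(2 - \frac{6}{7}\right) - 11582\right) - 4245\right) + 38141} = - \frac{3623}{\left(\left(\left(2 - \frac{6}{7}\right) - 11582\right) - 4245\right) + 38141} = - \frac{3623}{\left(\left(\frac{8}{7} - 11582\right) - 4245\right) + 38141} = - \frac{3623}{\left(- \frac{81066}{7} - 4245\right) + 38141} = - \frac{3623}{- \frac{110781}{7} + 38141} = - \frac{3623}{\frac{156206}{7}} = \left(-3623\right) \frac{7}{156206} = - \frac{25361}{156206}$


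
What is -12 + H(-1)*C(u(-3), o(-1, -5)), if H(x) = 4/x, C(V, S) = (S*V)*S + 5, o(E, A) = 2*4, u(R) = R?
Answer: 736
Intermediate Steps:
o(E, A) = 8
C(V, S) = 5 + V*S² (C(V, S) = V*S² + 5 = 5 + V*S²)
-12 + H(-1)*C(u(-3), o(-1, -5)) = -12 + (4/(-1))*(5 - 3*8²) = -12 + (4*(-1))*(5 - 3*64) = -12 - 4*(5 - 192) = -12 - 4*(-187) = -12 + 748 = 736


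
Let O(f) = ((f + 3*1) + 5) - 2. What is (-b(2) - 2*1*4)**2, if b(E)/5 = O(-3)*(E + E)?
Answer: 4624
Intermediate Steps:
O(f) = 6 + f (O(f) = ((f + 3) + 5) - 2 = ((3 + f) + 5) - 2 = (8 + f) - 2 = 6 + f)
b(E) = 30*E (b(E) = 5*((6 - 3)*(E + E)) = 5*(3*(2*E)) = 5*(6*E) = 30*E)
(-b(2) - 2*1*4)**2 = (-30*2 - 2*1*4)**2 = (-1*60 - 2*4)**2 = (-60 - 8)**2 = (-68)**2 = 4624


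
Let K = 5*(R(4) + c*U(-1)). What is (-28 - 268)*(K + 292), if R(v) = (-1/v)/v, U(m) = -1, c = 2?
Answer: -166759/2 ≈ -83380.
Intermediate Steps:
R(v) = -1/v²
K = -165/16 (K = 5*(-1/4² + 2*(-1)) = 5*(-1*1/16 - 2) = 5*(-1/16 - 2) = 5*(-33/16) = -165/16 ≈ -10.313)
(-28 - 268)*(K + 292) = (-28 - 268)*(-165/16 + 292) = -296*4507/16 = -166759/2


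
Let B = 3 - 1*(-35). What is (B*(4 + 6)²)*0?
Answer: 0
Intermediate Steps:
B = 38 (B = 3 + 35 = 38)
(B*(4 + 6)²)*0 = (38*(4 + 6)²)*0 = (38*10²)*0 = (38*100)*0 = 3800*0 = 0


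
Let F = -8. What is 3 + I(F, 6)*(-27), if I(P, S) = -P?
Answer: -213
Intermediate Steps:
3 + I(F, 6)*(-27) = 3 - 1*(-8)*(-27) = 3 + 8*(-27) = 3 - 216 = -213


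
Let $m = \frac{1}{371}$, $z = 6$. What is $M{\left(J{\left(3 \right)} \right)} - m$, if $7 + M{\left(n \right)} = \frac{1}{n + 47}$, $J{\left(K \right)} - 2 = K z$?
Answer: $- \frac{173695}{24857} \approx -6.9878$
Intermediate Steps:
$J{\left(K \right)} = 2 + 6 K$ ($J{\left(K \right)} = 2 + K 6 = 2 + 6 K$)
$M{\left(n \right)} = -7 + \frac{1}{47 + n}$ ($M{\left(n \right)} = -7 + \frac{1}{n + 47} = -7 + \frac{1}{47 + n}$)
$m = \frac{1}{371} \approx 0.0026954$
$M{\left(J{\left(3 \right)} \right)} - m = \frac{-328 - 7 \left(2 + 6 \cdot 3\right)}{47 + \left(2 + 6 \cdot 3\right)} - \frac{1}{371} = \frac{-328 - 7 \left(2 + 18\right)}{47 + \left(2 + 18\right)} - \frac{1}{371} = \frac{-328 - 140}{47 + 20} - \frac{1}{371} = \frac{-328 - 140}{67} - \frac{1}{371} = \frac{1}{67} \left(-468\right) - \frac{1}{371} = - \frac{468}{67} - \frac{1}{371} = - \frac{173695}{24857}$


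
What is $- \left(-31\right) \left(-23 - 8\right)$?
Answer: $-961$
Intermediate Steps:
$- \left(-31\right) \left(-23 - 8\right) = - \left(-31\right) \left(-31\right) = \left(-1\right) 961 = -961$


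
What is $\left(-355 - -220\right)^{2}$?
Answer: $18225$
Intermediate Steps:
$\left(-355 - -220\right)^{2} = \left(-355 + \left(72 + 148\right)\right)^{2} = \left(-355 + 220\right)^{2} = \left(-135\right)^{2} = 18225$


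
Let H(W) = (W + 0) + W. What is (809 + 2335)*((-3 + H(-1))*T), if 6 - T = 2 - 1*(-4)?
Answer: 0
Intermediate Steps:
H(W) = 2*W (H(W) = W + W = 2*W)
T = 0 (T = 6 - (2 - 1*(-4)) = 6 - (2 + 4) = 6 - 1*6 = 6 - 6 = 0)
(809 + 2335)*((-3 + H(-1))*T) = (809 + 2335)*((-3 + 2*(-1))*0) = 3144*((-3 - 2)*0) = 3144*(-5*0) = 3144*0 = 0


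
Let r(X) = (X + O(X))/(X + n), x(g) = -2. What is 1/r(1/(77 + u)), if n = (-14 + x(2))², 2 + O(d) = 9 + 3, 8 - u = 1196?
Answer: 94805/3703 ≈ 25.602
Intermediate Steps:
u = -1188 (u = 8 - 1*1196 = 8 - 1196 = -1188)
O(d) = 10 (O(d) = -2 + (9 + 3) = -2 + 12 = 10)
n = 256 (n = (-14 - 2)² = (-16)² = 256)
r(X) = (10 + X)/(256 + X) (r(X) = (X + 10)/(X + 256) = (10 + X)/(256 + X))
1/r(1/(77 + u)) = 1/((10 + 1/(77 - 1188))/(256 + 1/(77 - 1188))) = 1/((10 + 1/(-1111))/(256 + 1/(-1111))) = 1/((10 - 1/1111)/(256 - 1/1111)) = 1/((11109/1111)/(284415/1111)) = 1/((1111/284415)*(11109/1111)) = 1/(3703/94805) = 94805/3703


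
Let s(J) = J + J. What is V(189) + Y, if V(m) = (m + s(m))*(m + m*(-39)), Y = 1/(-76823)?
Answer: -312838159663/76823 ≈ -4.0722e+6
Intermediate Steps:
s(J) = 2*J
Y = -1/76823 ≈ -1.3017e-5
V(m) = -114*m² (V(m) = (m + 2*m)*(m + m*(-39)) = (3*m)*(m - 39*m) = (3*m)*(-38*m) = -114*m²)
V(189) + Y = -114*189² - 1/76823 = -114*35721 - 1/76823 = -4072194 - 1/76823 = -312838159663/76823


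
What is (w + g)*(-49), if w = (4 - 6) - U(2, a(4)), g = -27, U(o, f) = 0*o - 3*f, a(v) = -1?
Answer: 1568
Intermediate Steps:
U(o, f) = -3*f (U(o, f) = 0 - 3*f = -3*f)
w = -5 (w = (4 - 6) - (-3)*(-1) = -2 - 1*3 = -2 - 3 = -5)
(w + g)*(-49) = (-5 - 27)*(-49) = -32*(-49) = 1568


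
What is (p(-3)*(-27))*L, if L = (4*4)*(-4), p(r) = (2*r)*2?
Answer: -20736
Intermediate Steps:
p(r) = 4*r
L = -64 (L = 16*(-4) = -64)
(p(-3)*(-27))*L = ((4*(-3))*(-27))*(-64) = -12*(-27)*(-64) = 324*(-64) = -20736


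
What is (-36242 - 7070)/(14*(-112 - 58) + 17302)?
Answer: -21656/7461 ≈ -2.9026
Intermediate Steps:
(-36242 - 7070)/(14*(-112 - 58) + 17302) = -43312/(14*(-170) + 17302) = -43312/(-2380 + 17302) = -43312/14922 = -43312*1/14922 = -21656/7461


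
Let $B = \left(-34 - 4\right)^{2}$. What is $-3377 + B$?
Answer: $-1933$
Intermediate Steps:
$B = 1444$ ($B = \left(-38\right)^{2} = 1444$)
$-3377 + B = -3377 + 1444 = -1933$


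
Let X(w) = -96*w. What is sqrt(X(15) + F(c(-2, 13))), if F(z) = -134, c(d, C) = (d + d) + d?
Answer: I*sqrt(1574) ≈ 39.674*I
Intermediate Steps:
c(d, C) = 3*d (c(d, C) = 2*d + d = 3*d)
sqrt(X(15) + F(c(-2, 13))) = sqrt(-96*15 - 134) = sqrt(-1440 - 134) = sqrt(-1574) = I*sqrt(1574)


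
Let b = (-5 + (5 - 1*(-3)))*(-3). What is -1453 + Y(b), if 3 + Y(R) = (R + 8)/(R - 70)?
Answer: -115023/79 ≈ -1456.0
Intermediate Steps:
b = -9 (b = (-5 + (5 + 3))*(-3) = (-5 + 8)*(-3) = 3*(-3) = -9)
Y(R) = -3 + (8 + R)/(-70 + R) (Y(R) = -3 + (R + 8)/(R - 70) = -3 + (8 + R)/(-70 + R))
-1453 + Y(b) = -1453 + 2*(109 - 1*(-9))/(-70 - 9) = -1453 + 2*(109 + 9)/(-79) = -1453 + 2*(-1/79)*118 = -1453 - 236/79 = -115023/79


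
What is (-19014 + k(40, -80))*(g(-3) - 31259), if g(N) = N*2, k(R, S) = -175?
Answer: 599944085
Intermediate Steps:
g(N) = 2*N
(-19014 + k(40, -80))*(g(-3) - 31259) = (-19014 - 175)*(2*(-3) - 31259) = -19189*(-6 - 31259) = -19189*(-31265) = 599944085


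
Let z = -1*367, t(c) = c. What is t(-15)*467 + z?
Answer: -7372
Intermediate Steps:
z = -367
t(-15)*467 + z = -15*467 - 367 = -7005 - 367 = -7372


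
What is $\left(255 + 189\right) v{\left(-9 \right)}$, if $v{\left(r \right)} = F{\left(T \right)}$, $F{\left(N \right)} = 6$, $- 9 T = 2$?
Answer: $2664$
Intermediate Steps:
$T = - \frac{2}{9}$ ($T = \left(- \frac{1}{9}\right) 2 = - \frac{2}{9} \approx -0.22222$)
$v{\left(r \right)} = 6$
$\left(255 + 189\right) v{\left(-9 \right)} = \left(255 + 189\right) 6 = 444 \cdot 6 = 2664$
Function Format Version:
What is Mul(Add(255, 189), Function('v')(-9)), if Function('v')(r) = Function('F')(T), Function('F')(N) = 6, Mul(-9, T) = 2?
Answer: 2664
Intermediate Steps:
T = Rational(-2, 9) (T = Mul(Rational(-1, 9), 2) = Rational(-2, 9) ≈ -0.22222)
Function('v')(r) = 6
Mul(Add(255, 189), Function('v')(-9)) = Mul(Add(255, 189), 6) = Mul(444, 6) = 2664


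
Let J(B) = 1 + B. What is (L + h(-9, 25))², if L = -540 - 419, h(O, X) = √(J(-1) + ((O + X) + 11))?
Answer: 919708 - 5754*√3 ≈ 9.0974e+5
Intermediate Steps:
h(O, X) = √(11 + O + X) (h(O, X) = √((1 - 1) + ((O + X) + 11)) = √(0 + (11 + O + X)) = √(11 + O + X))
L = -959
(L + h(-9, 25))² = (-959 + √(11 - 9 + 25))² = (-959 + √27)² = (-959 + 3*√3)²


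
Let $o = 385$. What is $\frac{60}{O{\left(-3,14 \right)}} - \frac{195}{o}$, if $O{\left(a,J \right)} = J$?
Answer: $\frac{291}{77} \approx 3.7792$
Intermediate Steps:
$\frac{60}{O{\left(-3,14 \right)}} - \frac{195}{o} = \frac{60}{14} - \frac{195}{385} = 60 \cdot \frac{1}{14} - \frac{39}{77} = \frac{30}{7} - \frac{39}{77} = \frac{291}{77}$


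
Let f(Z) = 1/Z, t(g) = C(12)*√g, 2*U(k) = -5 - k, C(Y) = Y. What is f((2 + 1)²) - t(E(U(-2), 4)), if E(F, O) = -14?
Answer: ⅑ - 12*I*√14 ≈ 0.11111 - 44.9*I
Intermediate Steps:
U(k) = -5/2 - k/2 (U(k) = (-5 - k)/2 = -5/2 - k/2)
t(g) = 12*√g
f((2 + 1)²) - t(E(U(-2), 4)) = 1/((2 + 1)²) - 12*√(-14) = 1/(3²) - 12*I*√14 = 1/9 - 12*I*√14 = ⅑ - 12*I*√14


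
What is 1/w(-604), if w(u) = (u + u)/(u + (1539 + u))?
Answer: -331/1208 ≈ -0.27401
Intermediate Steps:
w(u) = 2*u/(1539 + 2*u) (w(u) = (2*u)/(1539 + 2*u) = 2*u/(1539 + 2*u))
1/w(-604) = 1/(2*(-604)/(1539 + 2*(-604))) = 1/(2*(-604)/(1539 - 1208)) = 1/(2*(-604)/331) = 1/(2*(-604)*(1/331)) = 1/(-1208/331) = -331/1208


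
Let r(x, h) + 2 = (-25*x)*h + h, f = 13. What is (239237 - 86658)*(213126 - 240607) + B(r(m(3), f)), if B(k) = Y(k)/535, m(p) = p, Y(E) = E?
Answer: -2243267572929/535 ≈ -4.1930e+9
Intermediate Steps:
r(x, h) = -2 + h - 25*h*x (r(x, h) = -2 + ((-25*x)*h + h) = -2 + (-25*h*x + h) = -2 + (h - 25*h*x) = -2 + h - 25*h*x)
B(k) = k/535
(239237 - 86658)*(213126 - 240607) + B(r(m(3), f)) = (239237 - 86658)*(213126 - 240607) + (-2 + 13 - 25*13*3)/535 = 152579*(-27481) + (-2 + 13 - 975)/535 = -4193023499 + (1/535)*(-964) = -4193023499 - 964/535 = -2243267572929/535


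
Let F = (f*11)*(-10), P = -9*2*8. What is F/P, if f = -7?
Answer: -385/72 ≈ -5.3472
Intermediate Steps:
P = -144 (P = -18*8 = -144)
F = 770 (F = -7*11*(-10) = -77*(-10) = 770)
F/P = 770/(-144) = 770*(-1/144) = -385/72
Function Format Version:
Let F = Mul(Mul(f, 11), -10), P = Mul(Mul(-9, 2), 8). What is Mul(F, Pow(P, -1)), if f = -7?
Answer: Rational(-385, 72) ≈ -5.3472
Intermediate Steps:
P = -144 (P = Mul(-18, 8) = -144)
F = 770 (F = Mul(Mul(-7, 11), -10) = Mul(-77, -10) = 770)
Mul(F, Pow(P, -1)) = Mul(770, Pow(-144, -1)) = Mul(770, Rational(-1, 144)) = Rational(-385, 72)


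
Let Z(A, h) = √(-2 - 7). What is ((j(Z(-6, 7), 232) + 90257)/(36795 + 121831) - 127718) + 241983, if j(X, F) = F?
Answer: 18125490379/158626 ≈ 1.1427e+5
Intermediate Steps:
Z(A, h) = 3*I (Z(A, h) = √(-9) = 3*I)
((j(Z(-6, 7), 232) + 90257)/(36795 + 121831) - 127718) + 241983 = ((232 + 90257)/(36795 + 121831) - 127718) + 241983 = (90489/158626 - 127718) + 241983 = -20259304979/158626 + 241983 = 18125490379/158626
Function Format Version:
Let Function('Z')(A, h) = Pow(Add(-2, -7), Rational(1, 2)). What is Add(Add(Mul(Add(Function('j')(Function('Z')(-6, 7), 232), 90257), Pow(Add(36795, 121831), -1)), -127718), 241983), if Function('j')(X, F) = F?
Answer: Rational(18125490379, 158626) ≈ 1.1427e+5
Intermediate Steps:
Function('Z')(A, h) = Mul(3, I) (Function('Z')(A, h) = Pow(-9, Rational(1, 2)) = Mul(3, I))
Add(Add(Mul(Add(Function('j')(Function('Z')(-6, 7), 232), 90257), Pow(Add(36795, 121831), -1)), -127718), 241983) = Add(Add(Mul(Add(232, 90257), Pow(Add(36795, 121831), -1)), -127718), 241983) = Add(Add(Mul(90489, Pow(158626, -1)), -127718), 241983) = Add(Add(Mul(90489, Rational(1, 158626)), -127718), 241983) = Add(Add(Rational(90489, 158626), -127718), 241983) = Add(Rational(-20259304979, 158626), 241983) = Rational(18125490379, 158626)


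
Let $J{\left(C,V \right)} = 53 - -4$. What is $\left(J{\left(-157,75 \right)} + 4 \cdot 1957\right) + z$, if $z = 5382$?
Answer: $13267$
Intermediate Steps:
$J{\left(C,V \right)} = 57$ ($J{\left(C,V \right)} = 53 + 4 = 57$)
$\left(J{\left(-157,75 \right)} + 4 \cdot 1957\right) + z = \left(57 + 4 \cdot 1957\right) + 5382 = \left(57 + 7828\right) + 5382 = 7885 + 5382 = 13267$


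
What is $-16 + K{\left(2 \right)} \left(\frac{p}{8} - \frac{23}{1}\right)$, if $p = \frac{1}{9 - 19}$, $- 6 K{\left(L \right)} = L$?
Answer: $- \frac{1999}{240} \approx -8.3292$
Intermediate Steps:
$K{\left(L \right)} = - \frac{L}{6}$
$p = - \frac{1}{10}$ ($p = \frac{1}{-10} = - \frac{1}{10} \approx -0.1$)
$-16 + K{\left(2 \right)} \left(\frac{p}{8} - \frac{23}{1}\right) = -16 + \left(- \frac{1}{6}\right) 2 \left(- \frac{1}{10 \cdot 8} - \frac{23}{1}\right) = -16 - \frac{\left(- \frac{1}{10}\right) \frac{1}{8} - 23}{3} = -16 - \frac{- \frac{1}{80} - 23}{3} = -16 - - \frac{1841}{240} = -16 + \frac{1841}{240} = - \frac{1999}{240}$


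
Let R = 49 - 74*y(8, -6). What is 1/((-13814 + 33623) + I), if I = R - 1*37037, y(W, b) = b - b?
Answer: -1/17179 ≈ -5.8211e-5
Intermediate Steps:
y(W, b) = 0
R = 49 (R = 49 - 74*0 = 49 + 0 = 49)
I = -36988 (I = 49 - 1*37037 = 49 - 37037 = -36988)
1/((-13814 + 33623) + I) = 1/((-13814 + 33623) - 36988) = 1/(19809 - 36988) = 1/(-17179) = -1/17179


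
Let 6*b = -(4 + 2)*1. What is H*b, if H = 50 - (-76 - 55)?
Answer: -181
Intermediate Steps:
b = -1 (b = (-(4 + 2)*1)/6 = (-1*6*1)/6 = (-6*1)/6 = (⅙)*(-6) = -1)
H = 181 (H = 50 - 1*(-131) = 50 + 131 = 181)
H*b = 181*(-1) = -181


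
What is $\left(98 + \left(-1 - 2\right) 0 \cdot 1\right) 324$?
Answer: $31752$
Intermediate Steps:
$\left(98 + \left(-1 - 2\right) 0 \cdot 1\right) 324 = \left(98 + \left(-3\right) 0 \cdot 1\right) 324 = \left(98 + 0 \cdot 1\right) 324 = \left(98 + 0\right) 324 = 98 \cdot 324 = 31752$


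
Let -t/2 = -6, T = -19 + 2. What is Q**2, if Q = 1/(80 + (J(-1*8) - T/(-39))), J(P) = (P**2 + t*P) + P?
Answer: 1521/2380849 ≈ 0.00063885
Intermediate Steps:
T = -17
t = 12 (t = -2*(-6) = 12)
J(P) = P**2 + 13*P (J(P) = (P**2 + 12*P) + P = P**2 + 13*P)
Q = 39/1543 (Q = 1/(80 + ((-1*8)*(13 - 1*8) - (-17)/(-39))) = 1/(80 + (-8*(13 - 8) - (-17)*(-1)/39)) = 1/(80 + (-8*5 - 1*17/39)) = 1/(80 + (-40 - 17/39)) = 1/(80 - 1577/39) = 1/(1543/39) = 39/1543 ≈ 0.025275)
Q**2 = (39/1543)**2 = 1521/2380849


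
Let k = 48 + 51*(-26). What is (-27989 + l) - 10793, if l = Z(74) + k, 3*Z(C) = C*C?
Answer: -114704/3 ≈ -38235.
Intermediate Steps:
Z(C) = C²/3 (Z(C) = (C*C)/3 = C²/3)
k = -1278 (k = 48 - 1326 = -1278)
l = 1642/3 (l = (⅓)*74² - 1278 = (⅓)*5476 - 1278 = 5476/3 - 1278 = 1642/3 ≈ 547.33)
(-27989 + l) - 10793 = (-27989 + 1642/3) - 10793 = -82325/3 - 10793 = -114704/3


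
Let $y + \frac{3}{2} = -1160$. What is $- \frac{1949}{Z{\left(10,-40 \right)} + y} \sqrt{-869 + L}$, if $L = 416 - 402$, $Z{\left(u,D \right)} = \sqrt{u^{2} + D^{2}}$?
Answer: $\frac{233880 i \sqrt{1615}}{5389529} + \frac{27165162 i \sqrt{95}}{5389529} \approx 50.871 i$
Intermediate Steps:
$y = - \frac{2323}{2}$ ($y = - \frac{3}{2} - 1160 = - \frac{2323}{2} \approx -1161.5$)
$Z{\left(u,D \right)} = \sqrt{D^{2} + u^{2}}$
$L = 14$ ($L = 416 - 402 = 14$)
$- \frac{1949}{Z{\left(10,-40 \right)} + y} \sqrt{-869 + L} = - \frac{1949}{\sqrt{\left(-40\right)^{2} + 10^{2}} - \frac{2323}{2}} \sqrt{-869 + 14} = - \frac{1949}{\sqrt{1600 + 100} - \frac{2323}{2}} \sqrt{-855} = - \frac{1949}{\sqrt{1700} - \frac{2323}{2}} \cdot 3 i \sqrt{95} = - \frac{1949}{10 \sqrt{17} - \frac{2323}{2}} \cdot 3 i \sqrt{95} = - \frac{1949}{- \frac{2323}{2} + 10 \sqrt{17}} \cdot 3 i \sqrt{95} = - \frac{5847 i \sqrt{95}}{- \frac{2323}{2} + 10 \sqrt{17}}$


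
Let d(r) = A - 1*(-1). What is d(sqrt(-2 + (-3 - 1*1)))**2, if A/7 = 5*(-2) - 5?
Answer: 10816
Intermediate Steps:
A = -105 (A = 7*(5*(-2) - 5) = 7*(-10 - 5) = 7*(-15) = -105)
d(r) = -104 (d(r) = -105 - 1*(-1) = -105 + 1 = -104)
d(sqrt(-2 + (-3 - 1*1)))**2 = (-104)**2 = 10816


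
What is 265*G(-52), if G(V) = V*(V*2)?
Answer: 1433120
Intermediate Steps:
G(V) = 2*V**2 (G(V) = V*(2*V) = 2*V**2)
265*G(-52) = 265*(2*(-52)**2) = 265*(2*2704) = 265*5408 = 1433120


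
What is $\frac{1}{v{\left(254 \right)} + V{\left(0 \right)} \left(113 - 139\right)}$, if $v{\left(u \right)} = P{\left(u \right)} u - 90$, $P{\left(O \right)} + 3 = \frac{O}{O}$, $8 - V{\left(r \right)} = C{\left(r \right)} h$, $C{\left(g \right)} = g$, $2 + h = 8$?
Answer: $- \frac{1}{806} \approx -0.0012407$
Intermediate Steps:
$h = 6$ ($h = -2 + 8 = 6$)
$V{\left(r \right)} = 8 - 6 r$ ($V{\left(r \right)} = 8 - r 6 = 8 - 6 r$)
$P{\left(O \right)} = -2$ ($P{\left(O \right)} = -3 + \frac{O}{O} = -3 + 1 = -2$)
$v{\left(u \right)} = -90 - 2 u$ ($v{\left(u \right)} = - 2 u - 90 = -90 - 2 u$)
$\frac{1}{v{\left(254 \right)} + V{\left(0 \right)} \left(113 - 139\right)} = \frac{1}{\left(-90 - 508\right) + \left(8 - 0\right) \left(113 - 139\right)} = \frac{1}{\left(-90 - 508\right) + \left(8 + 0\right) \left(-26\right)} = \frac{1}{-598 + 8 \left(-26\right)} = \frac{1}{-598 - 208} = \frac{1}{-806} = - \frac{1}{806}$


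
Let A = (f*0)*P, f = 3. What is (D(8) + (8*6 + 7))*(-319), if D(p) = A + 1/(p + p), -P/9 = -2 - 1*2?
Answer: -281039/16 ≈ -17565.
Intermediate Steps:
P = 36 (P = -9*(-2 - 1*2) = -9*(-2 - 2) = -9*(-4) = 36)
A = 0 (A = (3*0)*36 = 0*36 = 0)
D(p) = 1/(2*p) (D(p) = 0 + 1/(p + p) = 0 + 1/(2*p) = 1/(2*p))
(D(8) + (8*6 + 7))*(-319) = ((½)/8 + (8*6 + 7))*(-319) = ((½)*(⅛) + (48 + 7))*(-319) = (1/16 + 55)*(-319) = (881/16)*(-319) = -281039/16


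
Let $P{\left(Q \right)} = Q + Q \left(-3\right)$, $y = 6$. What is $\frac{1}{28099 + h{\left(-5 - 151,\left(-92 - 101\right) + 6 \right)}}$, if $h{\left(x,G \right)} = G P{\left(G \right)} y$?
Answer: $- \frac{1}{391529} \approx -2.5541 \cdot 10^{-6}$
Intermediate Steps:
$P{\left(Q \right)} = - 2 Q$ ($P{\left(Q \right)} = Q - 3 Q = - 2 Q$)
$h{\left(x,G \right)} = - 12 G^{2}$ ($h{\left(x,G \right)} = G \left(- 2 G\right) 6 = - 2 G^{2} \cdot 6 = - 12 G^{2}$)
$\frac{1}{28099 + h{\left(-5 - 151,\left(-92 - 101\right) + 6 \right)}} = \frac{1}{28099 - 12 \left(\left(-92 - 101\right) + 6\right)^{2}} = \frac{1}{28099 - 12 \left(-193 + 6\right)^{2}} = \frac{1}{28099 - 12 \left(-187\right)^{2}} = \frac{1}{28099 - 419628} = \frac{1}{-391529} = - \frac{1}{391529}$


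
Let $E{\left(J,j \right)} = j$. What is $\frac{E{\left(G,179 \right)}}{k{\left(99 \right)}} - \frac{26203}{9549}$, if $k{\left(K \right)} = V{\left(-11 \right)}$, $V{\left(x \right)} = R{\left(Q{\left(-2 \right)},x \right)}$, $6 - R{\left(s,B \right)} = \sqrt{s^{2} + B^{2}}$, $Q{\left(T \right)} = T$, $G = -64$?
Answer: $- \frac{12587693}{849861} - \frac{895 \sqrt{5}}{89} \approx -37.298$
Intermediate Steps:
$R{\left(s,B \right)} = 6 - \sqrt{B^{2} + s^{2}}$ ($R{\left(s,B \right)} = 6 - \sqrt{s^{2} + B^{2}} = 6 - \sqrt{B^{2} + s^{2}}$)
$V{\left(x \right)} = 6 - \sqrt{4 + x^{2}}$ ($V{\left(x \right)} = 6 - \sqrt{x^{2} + \left(-2\right)^{2}} = 6 - \sqrt{x^{2} + 4} = 6 - \sqrt{4 + x^{2}}$)
$k{\left(K \right)} = 6 - 5 \sqrt{5}$ ($k{\left(K \right)} = 6 - \sqrt{4 + \left(-11\right)^{2}} = 6 - \sqrt{4 + 121} = 6 - \sqrt{125} = 6 - 5 \sqrt{5}$)
$\frac{E{\left(G,179 \right)}}{k{\left(99 \right)}} - \frac{26203}{9549} = \frac{179}{6 - 5 \sqrt{5}} - \frac{26203}{9549} = - \frac{26203}{9549} + \frac{179}{6 - 5 \sqrt{5}}$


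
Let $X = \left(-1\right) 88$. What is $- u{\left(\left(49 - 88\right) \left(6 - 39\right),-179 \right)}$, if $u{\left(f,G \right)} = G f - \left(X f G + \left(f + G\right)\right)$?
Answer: $20504305$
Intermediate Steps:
$X = -88$
$u{\left(f,G \right)} = - G - f + 89 G f$ ($u{\left(f,G \right)} = G f - \left(- 88 f G + \left(f + G\right)\right) = G f - \left(- 88 G f + \left(G + f\right)\right) = G f - \left(G + f - 88 G f\right) = - G - f + 89 G f$)
$- u{\left(\left(49 - 88\right) \left(6 - 39\right),-179 \right)} = - (\left(-1\right) \left(-179\right) - \left(49 - 88\right) \left(6 - 39\right) + 89 \left(-179\right) \left(49 - 88\right) \left(6 - 39\right)) = - (179 - \left(49 - 88\right) \left(-33\right) + 89 \left(-179\right) \left(49 - 88\right) \left(-33\right)) = - (179 - \left(-39\right) \left(-33\right) + 89 \left(-179\right) \left(\left(-39\right) \left(-33\right)\right)) = - (179 - 1287 + 89 \left(-179\right) 1287) = - (179 - 1287 - 20503197) = \left(-1\right) \left(-20504305\right) = 20504305$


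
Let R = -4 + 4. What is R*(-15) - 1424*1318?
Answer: -1876832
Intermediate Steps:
R = 0
R*(-15) - 1424*1318 = 0*(-15) - 1424*1318 = 0 - 1876832 = -1876832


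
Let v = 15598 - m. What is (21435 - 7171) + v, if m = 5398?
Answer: 24464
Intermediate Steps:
v = 10200 (v = 15598 - 1*5398 = 15598 - 5398 = 10200)
(21435 - 7171) + v = (21435 - 7171) + 10200 = 14264 + 10200 = 24464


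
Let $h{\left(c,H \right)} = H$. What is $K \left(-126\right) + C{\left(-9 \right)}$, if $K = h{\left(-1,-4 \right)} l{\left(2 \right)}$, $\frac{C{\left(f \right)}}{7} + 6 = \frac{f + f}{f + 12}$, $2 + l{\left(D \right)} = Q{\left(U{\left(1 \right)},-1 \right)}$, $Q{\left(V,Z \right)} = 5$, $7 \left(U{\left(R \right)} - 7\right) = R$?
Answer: $1428$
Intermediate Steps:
$U{\left(R \right)} = 7 + \frac{R}{7}$
$l{\left(D \right)} = 3$ ($l{\left(D \right)} = -2 + 5 = 3$)
$C{\left(f \right)} = -42 + \frac{14 f}{12 + f}$ ($C{\left(f \right)} = -42 + 7 \frac{f + f}{f + 12} = -42 + 7 \frac{2 f}{12 + f} = -42 + \frac{14 f}{12 + f}$)
$K = -12$ ($K = \left(-4\right) 3 = -12$)
$K \left(-126\right) + C{\left(-9 \right)} = \left(-12\right) \left(-126\right) + \frac{28 \left(-18 - -9\right)}{12 - 9} = 1512 + \frac{28 \left(-18 + 9\right)}{3} = 1512 + 28 \cdot \frac{1}{3} \left(-9\right) = 1512 - 84 = 1428$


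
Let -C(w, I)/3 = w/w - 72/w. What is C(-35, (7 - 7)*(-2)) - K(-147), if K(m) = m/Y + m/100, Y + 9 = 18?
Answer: 18127/2100 ≈ 8.6319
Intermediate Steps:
Y = 9 (Y = -9 + 18 = 9)
C(w, I) = -3 + 216/w (C(w, I) = -3*(w/w - 72/w) = -3*(1 - 72/w) = -3 + 216/w)
K(m) = 109*m/900 (K(m) = m/9 + m/100 = 109*m/900)
C(-35, (7 - 7)*(-2)) - K(-147) = (-3 + 216/(-35)) - 109*(-147)/900 = (-3 + 216*(-1/35)) - 1*(-5341/300) = (-3 - 216/35) + 5341/300 = -321/35 + 5341/300 = 18127/2100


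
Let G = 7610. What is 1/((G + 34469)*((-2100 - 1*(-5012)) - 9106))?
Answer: -1/260637326 ≈ -3.8367e-9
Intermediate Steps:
1/((G + 34469)*((-2100 - 1*(-5012)) - 9106)) = 1/((7610 + 34469)*((-2100 - 1*(-5012)) - 9106)) = 1/(42079*((-2100 + 5012) - 9106)) = 1/(42079*(2912 - 9106)) = 1/(42079*(-6194)) = 1/(-260637326) = -1/260637326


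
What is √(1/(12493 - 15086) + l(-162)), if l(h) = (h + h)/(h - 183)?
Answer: √83473428155/298195 ≈ 0.96889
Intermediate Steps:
l(h) = 2*h/(-183 + h) (l(h) = (2*h)/(-183 + h) = 2*h/(-183 + h))
√(1/(12493 - 15086) + l(-162)) = √(1/(12493 - 15086) + 2*(-162)/(-183 - 162)) = √(1/(-2593) + 2*(-162)/(-345)) = √(-1/2593 + 2*(-162)*(-1/345)) = √(-1/2593 + 108/115) = √(279929/298195) = √83473428155/298195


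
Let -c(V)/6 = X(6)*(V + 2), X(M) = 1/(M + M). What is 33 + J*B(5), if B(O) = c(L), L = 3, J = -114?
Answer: 318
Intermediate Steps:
X(M) = 1/(2*M)
c(V) = -1 - V/2 (c(V) = -6*(½)/6*(V + 2) = -6*(½)*(⅙)*(2 + V) = -(2 + V)/2 = -6*(⅙ + V/12) = -1 - V/2)
B(O) = -5/2 (B(O) = -1 - ½*3 = -1 - 3/2 = -5/2)
33 + J*B(5) = 33 - 114*(-5/2) = 33 + 285 = 318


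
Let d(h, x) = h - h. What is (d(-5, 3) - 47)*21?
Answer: -987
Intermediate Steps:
d(h, x) = 0
(d(-5, 3) - 47)*21 = (0 - 47)*21 = -47*21 = -987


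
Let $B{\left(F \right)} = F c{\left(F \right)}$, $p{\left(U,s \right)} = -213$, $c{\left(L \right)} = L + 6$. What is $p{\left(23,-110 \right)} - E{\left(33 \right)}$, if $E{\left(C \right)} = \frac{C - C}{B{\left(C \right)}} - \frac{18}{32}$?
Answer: $- \frac{3399}{16} \approx -212.44$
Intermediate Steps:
$c{\left(L \right)} = 6 + L$
$B{\left(F \right)} = F \left(6 + F\right)$
$E{\left(C \right)} = - \frac{9}{16}$ ($E{\left(C \right)} = \frac{C - C}{C \left(6 + C\right)} - \frac{18}{32} = 0 \frac{1}{C \left(6 + C\right)} - \frac{9}{16} = 0 - \frac{9}{16} = - \frac{9}{16}$)
$p{\left(23,-110 \right)} - E{\left(33 \right)} = -213 - - \frac{9}{16} = -213 + \frac{9}{16} = - \frac{3399}{16}$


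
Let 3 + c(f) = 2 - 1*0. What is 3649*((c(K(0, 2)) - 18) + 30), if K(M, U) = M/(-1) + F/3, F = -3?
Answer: 40139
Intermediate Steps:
K(M, U) = -1 - M (K(M, U) = M/(-1) - 3/3 = M*(-1) - 3*1/3 = -M - 1 = -1 - M)
c(f) = -1 (c(f) = -3 + (2 - 1*0) = -3 + (2 + 0) = -3 + 2 = -1)
3649*((c(K(0, 2)) - 18) + 30) = 3649*((-1 - 18) + 30) = 3649*(-19 + 30) = 3649*11 = 40139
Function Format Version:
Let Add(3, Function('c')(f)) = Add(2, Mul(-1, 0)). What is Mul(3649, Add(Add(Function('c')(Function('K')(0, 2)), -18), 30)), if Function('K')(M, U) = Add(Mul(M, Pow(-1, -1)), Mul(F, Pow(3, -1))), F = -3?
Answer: 40139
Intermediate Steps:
Function('K')(M, U) = Add(-1, Mul(-1, M)) (Function('K')(M, U) = Add(Mul(M, Pow(-1, -1)), Mul(-3, Pow(3, -1))) = Add(Mul(M, -1), Mul(-3, Rational(1, 3))) = Add(Mul(-1, M), -1) = Add(-1, Mul(-1, M)))
Function('c')(f) = -1 (Function('c')(f) = Add(-3, Add(2, Mul(-1, 0))) = Add(-3, Add(2, 0)) = Add(-3, 2) = -1)
Mul(3649, Add(Add(Function('c')(Function('K')(0, 2)), -18), 30)) = Mul(3649, Add(Add(-1, -18), 30)) = Mul(3649, Add(-19, 30)) = Mul(3649, 11) = 40139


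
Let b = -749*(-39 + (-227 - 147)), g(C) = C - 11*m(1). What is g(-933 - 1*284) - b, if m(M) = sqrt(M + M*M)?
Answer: -310554 - 11*sqrt(2) ≈ -3.1057e+5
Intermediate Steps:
m(M) = sqrt(M + M**2)
g(C) = C - 11*sqrt(2) (g(C) = C - 11*sqrt(1 + 1) = C - 11*sqrt(2))
b = 309337 (b = -749*(-39 - 374) = -749*(-413) = 309337)
g(-933 - 1*284) - b = ((-933 - 1*284) - 11*sqrt(2)) - 1*309337 = ((-933 - 284) - 11*sqrt(2)) - 309337 = (-1217 - 11*sqrt(2)) - 309337 = -310554 - 11*sqrt(2)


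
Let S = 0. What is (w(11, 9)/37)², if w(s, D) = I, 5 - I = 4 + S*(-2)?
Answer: 1/1369 ≈ 0.00073046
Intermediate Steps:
I = 1 (I = 5 - (4 + 0*(-2)) = 5 - (4 + 0) = 5 - 1*4 = 5 - 4 = 1)
w(s, D) = 1
(w(11, 9)/37)² = (1/37)² = 1/1369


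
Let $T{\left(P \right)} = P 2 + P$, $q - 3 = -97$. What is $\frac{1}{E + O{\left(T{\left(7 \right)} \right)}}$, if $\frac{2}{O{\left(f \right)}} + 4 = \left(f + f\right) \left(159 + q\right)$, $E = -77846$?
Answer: $- \frac{1363}{106104097} \approx -1.2846 \cdot 10^{-5}$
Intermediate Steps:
$q = -94$ ($q = 3 - 97 = -94$)
$T{\left(P \right)} = 3 P$ ($T{\left(P \right)} = 2 P + P = 3 P$)
$O{\left(f \right)} = \frac{2}{-4 + 130 f}$ ($O{\left(f \right)} = \frac{2}{-4 + \left(f + f\right) \left(159 - 94\right)} = \frac{2}{-4 + 2 f 65} = \frac{2}{-4 + 130 f}$)
$\frac{1}{E + O{\left(T{\left(7 \right)} \right)}} = \frac{1}{-77846 + \frac{1}{-2 + 65 \cdot 3 \cdot 7}} = \frac{1}{-77846 + \frac{1}{-2 + 65 \cdot 21}} = \frac{1}{-77846 + \frac{1}{-2 + 1365}} = \frac{1}{-77846 + \frac{1}{1363}} = \frac{1}{- \frac{106104097}{1363}} = - \frac{1363}{106104097}$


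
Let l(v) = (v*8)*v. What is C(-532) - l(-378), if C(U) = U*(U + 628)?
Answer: -1194144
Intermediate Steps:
C(U) = U*(628 + U)
l(v) = 8*v**2 (l(v) = (8*v)*v = 8*v**2)
C(-532) - l(-378) = -532*(628 - 532) - 8*(-378)**2 = -532*96 - 8*142884 = -51072 - 1*1143072 = -51072 - 1143072 = -1194144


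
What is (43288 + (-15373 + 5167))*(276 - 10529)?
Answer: -339189746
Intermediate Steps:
(43288 + (-15373 + 5167))*(276 - 10529) = (43288 - 10206)*(-10253) = 33082*(-10253) = -339189746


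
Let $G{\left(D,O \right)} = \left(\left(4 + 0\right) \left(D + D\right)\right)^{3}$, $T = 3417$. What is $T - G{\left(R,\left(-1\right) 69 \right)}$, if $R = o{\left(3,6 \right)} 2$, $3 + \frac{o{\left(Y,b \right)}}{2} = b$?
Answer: $-881319$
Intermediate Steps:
$o{\left(Y,b \right)} = -6 + 2 b$
$R = 12$ ($R = \left(-6 + 2 \cdot 6\right) 2 = \left(-6 + 12\right) 2 = 6 \cdot 2 = 12$)
$G{\left(D,O \right)} = 512 D^{3}$ ($G{\left(D,O \right)} = \left(4 \cdot 2 D\right)^{3} = \left(8 D\right)^{3} = 512 D^{3}$)
$T - G{\left(R,\left(-1\right) 69 \right)} = 3417 - 512 \cdot 12^{3} = 3417 - 512 \cdot 1728 = 3417 - 884736 = -881319$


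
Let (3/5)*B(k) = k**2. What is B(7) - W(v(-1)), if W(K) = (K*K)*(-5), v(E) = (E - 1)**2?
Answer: 485/3 ≈ 161.67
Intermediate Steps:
B(k) = 5*k**2/3
v(E) = (-1 + E)**2
W(K) = -5*K**2 (W(K) = K**2*(-5) = -5*K**2)
B(7) - W(v(-1)) = (5/3)*7**2 - (-5)*((-1 - 1)**2)**2 = (5/3)*49 - (-5)*((-2)**2)**2 = 245/3 - (-5)*4**2 = 245/3 - (-5)*16 = 245/3 - 1*(-80) = 245/3 + 80 = 485/3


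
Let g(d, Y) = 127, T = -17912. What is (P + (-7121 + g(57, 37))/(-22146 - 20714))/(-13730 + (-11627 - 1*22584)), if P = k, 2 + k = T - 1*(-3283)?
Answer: 313538833/1027375630 ≈ 0.30518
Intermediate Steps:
k = -14631 (k = -2 + (-17912 - 1*(-3283)) = -2 + (-17912 + 3283) = -2 - 14629 = -14631)
P = -14631
(P + (-7121 + g(57, 37))/(-22146 - 20714))/(-13730 + (-11627 - 1*22584)) = (-14631 + (-7121 + 127)/(-22146 - 20714))/(-13730 + (-11627 - 1*22584)) = (-14631 - 6994/(-42860))/(-13730 + (-11627 - 22584)) = (-14631 - 6994*(-1/42860))/(-13730 - 34211) = (-14631 + 3497/21430)/(-47941) = -313538833/21430*(-1/47941) = 313538833/1027375630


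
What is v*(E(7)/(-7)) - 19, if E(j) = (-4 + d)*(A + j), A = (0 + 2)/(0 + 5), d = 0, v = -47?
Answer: -7621/35 ≈ -217.74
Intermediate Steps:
A = ⅖ (A = 2/5 = 2*(⅕) = ⅖ ≈ 0.40000)
E(j) = -8/5 - 4*j (E(j) = (-4 + 0)*(⅖ + j) = -4*(⅖ + j) = -8/5 - 4*j)
v*(E(7)/(-7)) - 19 = -47*(-8/5 - 4*7)/(-7) - 19 = -47*(-8/5 - 28)*(-1)/7 - 19 = -(-6956)*(-1)/(5*7) - 19 = -47*148/35 - 19 = -6956/35 - 19 = -7621/35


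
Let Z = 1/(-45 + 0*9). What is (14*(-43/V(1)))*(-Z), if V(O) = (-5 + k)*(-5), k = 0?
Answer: -602/1125 ≈ -0.53511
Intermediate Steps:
Z = -1/45 (Z = 1/(-45 + 0) = 1/(-45) = -1/45 ≈ -0.022222)
V(O) = 25 (V(O) = (-5 + 0)*(-5) = -5*(-5) = 25)
(14*(-43/V(1)))*(-Z) = (14*(-43/25))*(-1*(-1/45)) = (14*(-43*1/25))*(1/45) = (14*(-43/25))*(1/45) = -602/25*1/45 = -602/1125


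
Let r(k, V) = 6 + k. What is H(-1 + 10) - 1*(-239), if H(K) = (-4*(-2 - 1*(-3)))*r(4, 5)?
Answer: 199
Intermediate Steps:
H(K) = -40 (H(K) = (-4*(-2 - 1*(-3)))*(6 + 4) = -4*(-2 + 3)*10 = -4*1*10 = -4*10 = -40)
H(-1 + 10) - 1*(-239) = -40 - 1*(-239) = -40 + 239 = 199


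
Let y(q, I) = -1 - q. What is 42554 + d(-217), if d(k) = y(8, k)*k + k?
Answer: 44290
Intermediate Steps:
d(k) = -8*k (d(k) = (-1 - 1*8)*k + k = (-1 - 8)*k + k = -9*k + k = -8*k)
42554 + d(-217) = 42554 - 8*(-217) = 42554 + 1736 = 44290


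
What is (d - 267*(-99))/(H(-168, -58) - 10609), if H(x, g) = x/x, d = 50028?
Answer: -25487/3536 ≈ -7.2079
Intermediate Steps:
H(x, g) = 1
(d - 267*(-99))/(H(-168, -58) - 10609) = (50028 - 267*(-99))/(1 - 10609) = (50028 + 26433)/(-10608) = 76461*(-1/10608) = -25487/3536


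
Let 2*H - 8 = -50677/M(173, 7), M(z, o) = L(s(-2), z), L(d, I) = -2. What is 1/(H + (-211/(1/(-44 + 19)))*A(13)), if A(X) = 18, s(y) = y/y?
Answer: 4/430493 ≈ 9.2917e-6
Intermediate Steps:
s(y) = 1
M(z, o) = -2
H = 50693/4 (H = 4 + (-50677/(-2))/2 = 4 + (-50677*(-½))/2 = 4 + (½)*(50677/2) = 4 + 50677/4 = 50693/4 ≈ 12673.)
1/(H + (-211/(1/(-44 + 19)))*A(13)) = 1/(50693/4 - 211/(1/(-44 + 19))*18) = 1/(50693/4 - 211/(1/(-25))*18) = 1/(50693/4 - 211/(-1/25)*18) = 1/(50693/4 - 211*(-25)*18) = 1/(50693/4 + 5275*18) = 1/(50693/4 + 94950) = 1/(430493/4) = 4/430493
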